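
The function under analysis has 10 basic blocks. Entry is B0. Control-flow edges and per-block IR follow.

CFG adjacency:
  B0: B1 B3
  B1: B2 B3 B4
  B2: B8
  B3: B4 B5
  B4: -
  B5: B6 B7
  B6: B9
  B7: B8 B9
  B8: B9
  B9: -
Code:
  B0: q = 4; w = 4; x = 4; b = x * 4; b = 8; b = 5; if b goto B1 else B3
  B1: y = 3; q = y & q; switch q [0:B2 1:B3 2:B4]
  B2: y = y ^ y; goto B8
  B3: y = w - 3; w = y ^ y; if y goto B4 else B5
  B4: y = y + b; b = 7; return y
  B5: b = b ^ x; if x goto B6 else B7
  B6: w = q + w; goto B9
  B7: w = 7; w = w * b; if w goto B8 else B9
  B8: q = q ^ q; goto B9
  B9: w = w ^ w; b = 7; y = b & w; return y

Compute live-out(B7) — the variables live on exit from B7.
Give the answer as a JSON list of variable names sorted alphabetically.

def/use:
  B0: def={b,q,w,x} ue=∅
  B1: def={q,y} ue={q}
  B2: def={y} ue={y}
  B3: def={w,y} ue={w}
  B4: def={b,y} ue={b,y}
  B5: def={b} ue={b,x}
  B6: def={w} ue={q,w}
  B7: def={w} ue={b}
  B8: def={q} ue={q}
  B9: def={b,w,y} ue={w}

Live sets:
  B0 li=∅ lo={b,q,w,x}
  B1 li={b,q,w,x} lo={b,q,w,x,y}
  B2 li={q,w,y} lo={q,w}
  B3 li={b,q,w,x} lo={b,q,w,x,y}
  B4 li={b,y} lo=∅
  B5 li={b,q,w,x} lo={b,q,w}
  B6 li={q,w} lo={w}
  B7 li={b,q} lo={q,w}
  B8 li={q,w} lo={w}
  B9 li={w} lo=∅

live-out(B7) = ["q", "w"]

Answer: ["q", "w"]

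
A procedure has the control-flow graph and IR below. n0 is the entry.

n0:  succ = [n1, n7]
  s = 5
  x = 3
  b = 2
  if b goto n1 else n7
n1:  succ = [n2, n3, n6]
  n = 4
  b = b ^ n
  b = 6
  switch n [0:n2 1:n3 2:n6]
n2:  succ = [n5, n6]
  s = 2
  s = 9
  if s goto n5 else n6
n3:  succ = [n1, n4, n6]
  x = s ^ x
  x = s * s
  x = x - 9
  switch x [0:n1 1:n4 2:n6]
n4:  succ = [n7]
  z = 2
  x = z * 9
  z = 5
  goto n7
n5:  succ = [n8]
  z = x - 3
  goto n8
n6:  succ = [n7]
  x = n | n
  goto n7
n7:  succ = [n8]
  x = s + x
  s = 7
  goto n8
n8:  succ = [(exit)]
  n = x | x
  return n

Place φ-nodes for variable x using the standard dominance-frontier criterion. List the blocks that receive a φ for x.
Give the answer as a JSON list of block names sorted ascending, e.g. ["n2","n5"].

idom tree: n1←n0 n2←n1 n3←n1 n4←n3 n5←n2 n6←n1 n7←n0 n8←n0
Join-block Dom:
  n1: preds {n0,n3}: {n0} ∩ {n0,n1,n3} = {n0}; idom=n0
  n6: preds {n1,n2,n3}: {n0,n1} ∩ {n0,n1,n2} ∩ {n0,n1,n3} = {n0,n1}; idom=n1
  n7: preds {n0,n4,n6}: {n0} ∩ {n0,n1,n3,n4} ∩ {n0,n1,n6} = {n0}; idom=n0
  n8: preds {n5,n7}: {n0,n1,n2,n5} ∩ {n0,n7} = {n0}; idom=n0

DF walk-up:
  n1←n0: walk · to n0
  n1←n3: walk n3→n1 to n0
  n6←n1: walk · to n1
  n6←n2: walk n2 to n1
  n6←n3: walk n3 to n1
  n7←n0: walk · to n0
  n7←n4: walk n4→n3→n1 to n0
  n7←n6: walk n6→n1 to n0
  n8←n5: walk n5→n2→n1 to n0
  n8←n7: walk n7 to n0
  n0 → ∅
  n1 → {n1,n7,n8}
  n2 → {n6,n8}
  n3 → {n1,n6,n7}
  n4 → {n7}
  n5 → {n8}
  n6 → {n7}
  n7 → {n8}
  n8 → ∅

φ for x: defs {n0,n3,n4,n6,n7}
  DF⁺ = {n1,n6,n7,n8}

Answer: ["n1", "n6", "n7", "n8"]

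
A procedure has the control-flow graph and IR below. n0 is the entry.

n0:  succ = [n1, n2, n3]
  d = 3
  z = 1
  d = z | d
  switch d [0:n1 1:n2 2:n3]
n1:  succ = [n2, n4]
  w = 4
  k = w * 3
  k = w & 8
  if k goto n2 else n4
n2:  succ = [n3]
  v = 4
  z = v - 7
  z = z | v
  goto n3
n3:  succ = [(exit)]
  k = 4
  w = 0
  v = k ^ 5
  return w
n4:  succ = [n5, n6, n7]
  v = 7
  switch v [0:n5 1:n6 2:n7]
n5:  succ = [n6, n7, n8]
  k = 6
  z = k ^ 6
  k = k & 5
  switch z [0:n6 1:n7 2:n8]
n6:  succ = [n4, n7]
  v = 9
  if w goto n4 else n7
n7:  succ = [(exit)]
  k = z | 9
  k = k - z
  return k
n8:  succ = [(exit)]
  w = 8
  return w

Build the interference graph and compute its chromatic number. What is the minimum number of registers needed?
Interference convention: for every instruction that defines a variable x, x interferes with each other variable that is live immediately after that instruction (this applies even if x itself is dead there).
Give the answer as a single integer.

def/use:
  n0: {d,z} / ∅
  n1: {k,w} / ∅
  n2: {v,z} / ∅
  n3: {k,v,w} / ∅
  n4: {v} / ∅
  n5: {k,z} / ∅
  n6: {v} / {w}
  n7: {k} / {z}
  n8: {w} / ∅

Backward fixpoint:
  live n0: ∅→{z}
  live n1: {z}→{w,z}
  live n2: ∅→∅
  live n3: ∅→∅
  live n4: {w,z}→{w,z}
  live n5: {w}→{w,z}
  live n6: {w,z}→{w,z}
  live n7: {z}→∅
  live n8: ∅→∅

Interference:
  d: {z}
  k: {w,z}
  v: {w,z}
  w: {k,v,z}
  z: {d,k,v,w}

Chromatic number:
  lower bound: {k,w,z} mutually conflict ⇒ χ ≥ 3
  3-colouring: c0={z}  c1={d,w}  c2={k,v}
  χ = 3

Answer: 3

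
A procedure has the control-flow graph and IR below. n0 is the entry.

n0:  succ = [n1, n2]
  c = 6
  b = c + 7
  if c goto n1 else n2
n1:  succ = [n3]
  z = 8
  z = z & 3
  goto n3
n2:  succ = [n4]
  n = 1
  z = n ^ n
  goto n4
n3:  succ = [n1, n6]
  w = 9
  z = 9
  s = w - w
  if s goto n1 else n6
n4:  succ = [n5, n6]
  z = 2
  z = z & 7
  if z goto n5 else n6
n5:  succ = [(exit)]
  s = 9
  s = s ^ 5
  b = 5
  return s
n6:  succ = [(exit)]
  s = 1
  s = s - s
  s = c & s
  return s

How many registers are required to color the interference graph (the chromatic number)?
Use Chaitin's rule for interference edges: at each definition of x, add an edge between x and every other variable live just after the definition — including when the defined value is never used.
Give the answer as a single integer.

Answer: 3

Derivation:
Per-block:
  n0: {b,c} / ∅
  n1: {z} / ∅
  n2: {n,z} / ∅
  n3: {s,w,z} / ∅
  n4: {z} / ∅
  n5: {b,s} / ∅
  n6: {s} / {c}

Liveness:
  n0 li=∅ lo={c}
  n1 li={c} lo={c}
  n2 li={c} lo={c}
  n3 li={c} lo={c}
  n4 li={c} lo={c}
  n5 li=∅ lo=∅
  n6 li={c} lo=∅

Conflict graph:
  b↔{c,s}
  c↔{b,n,s,w,z}
  n↔{c}
  s↔{b,c}
  w↔{c,z}
  z↔{c,w}

Chromatic number:
  lower bound: {b,c,s} mutually conflict ⇒ χ ≥ 3
  assign b→r1 c→r0 n→r1 s→r2 w→r1 z→r2 — no edge inside a register ⇒ χ ≤ 3
  χ = 3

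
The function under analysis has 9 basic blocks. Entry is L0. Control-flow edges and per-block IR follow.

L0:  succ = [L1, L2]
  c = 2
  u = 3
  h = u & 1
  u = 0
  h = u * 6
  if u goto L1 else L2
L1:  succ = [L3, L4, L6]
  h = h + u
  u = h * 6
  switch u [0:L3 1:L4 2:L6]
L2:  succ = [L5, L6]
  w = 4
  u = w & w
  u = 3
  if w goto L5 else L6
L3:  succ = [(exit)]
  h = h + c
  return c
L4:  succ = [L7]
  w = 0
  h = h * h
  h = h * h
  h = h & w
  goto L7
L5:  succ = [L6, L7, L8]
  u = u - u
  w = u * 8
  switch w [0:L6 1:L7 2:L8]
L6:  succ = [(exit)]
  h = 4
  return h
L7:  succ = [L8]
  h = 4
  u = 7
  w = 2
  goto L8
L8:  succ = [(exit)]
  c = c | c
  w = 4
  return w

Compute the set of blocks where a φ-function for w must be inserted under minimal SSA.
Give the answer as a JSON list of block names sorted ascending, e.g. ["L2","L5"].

Answer: ["L6", "L7", "L8"]

Analysis:
idom tree: L1←L0 L2←L0 L3←L1 L4←L1 L5←L2 L6←L0 L7←L0 L8←L0
Dom∩ at merges:
  L6: preds {L1,L2,L5}: {L0,L1} ∩ {L0,L2} ∩ {L0,L2,L5} = {L0}; idom=L0
  L7: preds {L4,L5}: {L0,L1,L4} ∩ {L0,L2,L5} = {L0}; idom=L0
  L8: preds {L5,L7}: {L0,L2,L5} ∩ {L0,L7} = {L0}; idom=L0

Frontier:
  L6←L1: walk L1 to L0
  L6←L2: walk L2 to L0
  L6←L5: walk L5→L2 to L0
  L7←L4: walk L4→L1 to L0
  L7←L5: walk L5→L2 to L0
  L8←L5: walk L5→L2 to L0
  L8←L7: walk L7 to L0
  DF(L0)=∅
  DF(L1)={L6,L7}
  DF(L2)={L6,L7,L8}
  DF(L3)=∅
  DF(L4)={L7}
  DF(L5)={L6,L7,L8}
  DF(L6)=∅
  DF(L7)={L8}
  DF(L8)=∅

φ for w: defs {L2,L4,L5,L7,L8}
  DF⁺ = {L6,L7,L8}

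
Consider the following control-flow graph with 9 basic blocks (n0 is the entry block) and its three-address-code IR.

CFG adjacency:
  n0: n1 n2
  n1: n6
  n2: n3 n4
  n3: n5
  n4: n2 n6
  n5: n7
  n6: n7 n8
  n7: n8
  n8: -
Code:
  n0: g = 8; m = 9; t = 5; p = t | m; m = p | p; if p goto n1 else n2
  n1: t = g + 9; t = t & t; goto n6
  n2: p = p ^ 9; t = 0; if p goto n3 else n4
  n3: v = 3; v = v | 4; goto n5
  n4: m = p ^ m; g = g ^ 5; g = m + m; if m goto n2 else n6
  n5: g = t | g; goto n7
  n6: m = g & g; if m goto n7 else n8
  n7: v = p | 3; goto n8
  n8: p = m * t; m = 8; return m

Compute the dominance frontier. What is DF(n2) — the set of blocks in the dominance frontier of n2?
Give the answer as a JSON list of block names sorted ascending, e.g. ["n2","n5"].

Answer: ["n2", "n6", "n7"]

Analysis:
idom tree: n1←n0 n2←n0 n3←n2 n4←n2 n5←n3 n6←n0 n7←n0 n8←n0
Dom∩ at merges:
  n2: preds {n0,n4}: {n0} ∩ {n0,n2,n4} = {n0}; idom=n0
  n6: preds {n1,n4}: {n0,n1} ∩ {n0,n2,n4} = {n0}; idom=n0
  n7: preds {n5,n6}: {n0,n2,n3,n5} ∩ {n0,n6} = {n0}; idom=n0
  n8: preds {n6,n7}: {n0,n6} ∩ {n0,n7} = {n0}; idom=n0

DF walk-up:
  n2←n0: walk · to n0
  n2←n4: walk n4→n2 to n0
  n6←n1: walk n1 to n0
  n6←n4: walk n4→n2 to n0
  n7←n5: walk n5→n3→n2 to n0
  n7←n6: walk n6 to n0
  n8←n6: walk n6 to n0
  n8←n7: walk n7 to n0
  n0 → ∅
  n1 → {n6}
  n2 → {n2,n6,n7}
  n3 → {n7}
  n4 → {n2,n6}
  n5 → {n7}
  n6 → {n7,n8}
  n7 → {n8}
  n8 → ∅

DF(n2) = ["n2", "n6", "n7"]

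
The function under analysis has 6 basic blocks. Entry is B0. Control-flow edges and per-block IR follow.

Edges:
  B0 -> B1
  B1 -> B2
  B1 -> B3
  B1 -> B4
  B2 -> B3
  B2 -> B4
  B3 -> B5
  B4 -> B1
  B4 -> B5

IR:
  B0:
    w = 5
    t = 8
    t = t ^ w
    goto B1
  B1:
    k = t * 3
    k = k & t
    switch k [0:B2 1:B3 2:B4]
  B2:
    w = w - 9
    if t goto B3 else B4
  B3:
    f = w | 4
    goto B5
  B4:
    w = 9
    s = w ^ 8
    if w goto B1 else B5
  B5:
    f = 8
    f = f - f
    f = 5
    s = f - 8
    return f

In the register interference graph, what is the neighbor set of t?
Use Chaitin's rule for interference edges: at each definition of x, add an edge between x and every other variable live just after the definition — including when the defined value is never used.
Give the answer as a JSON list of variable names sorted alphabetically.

def/use:
  B0 def {t,w} use ∅
  B1 def {k} use {t}
  B2 def {w} use {t,w}
  B3 def {f} use {w}
  B4 def {s,w} use ∅
  B5 def {f,s} use ∅

Liveness:
  B0 li=∅ lo={t,w}
  B1 li={t,w} lo={t,w}
  B2 li={t,w} lo={t,w}
  B3 li={w} lo=∅
  B4 li={t} lo={t,w}
  B5 li=∅ lo=∅

Interfere edges:
  f — {s}
  k — {t,w}
  s — {f,t,w}
  t — {k,s,w}
  w — {k,s,t}

N(t) = ["k", "s", "w"]

Answer: ["k", "s", "w"]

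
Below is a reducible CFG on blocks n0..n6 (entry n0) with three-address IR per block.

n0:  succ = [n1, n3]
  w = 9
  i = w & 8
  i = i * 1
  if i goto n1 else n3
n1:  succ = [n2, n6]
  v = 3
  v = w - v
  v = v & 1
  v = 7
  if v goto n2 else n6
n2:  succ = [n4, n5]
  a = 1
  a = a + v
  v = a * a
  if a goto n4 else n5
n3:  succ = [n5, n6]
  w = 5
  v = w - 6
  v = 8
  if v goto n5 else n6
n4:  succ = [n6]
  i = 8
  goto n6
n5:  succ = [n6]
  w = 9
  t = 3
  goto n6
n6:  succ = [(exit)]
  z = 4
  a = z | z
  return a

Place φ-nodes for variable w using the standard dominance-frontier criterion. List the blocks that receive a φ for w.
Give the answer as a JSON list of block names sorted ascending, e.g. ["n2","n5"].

idom tree: n1←n0 n2←n1 n3←n0 n4←n2 n5←n0 n6←n0
Dom at joins:
  n5: preds {n2,n3}: {n0,n1,n2} ∩ {n0,n3} = {n0}; idom=n0
  n6: preds {n1,n3,n4,n5}: {n0,n1} ∩ {n0,n3} ∩ {n0,n1,n2,n4} ∩ {n0,n5} = {n0}; idom=n0

DF derivation:
  n5←n2: walk n2→n1 to n0
  n5←n3: walk n3 to n0
  n6←n1: walk n1 to n0
  n6←n3: walk n3 to n0
  n6←n4: walk n4→n2→n1 to n0
  n6←n5: walk n5 to n0
  DF(n0)=∅
  DF(n1)={n5,n6}
  DF(n2)={n5,n6}
  DF(n3)={n5,n6}
  DF(n4)={n6}
  DF(n5)={n6}
  DF(n6)=∅

φ for w: defs {n0,n3,n5}
  DF⁺ = {n5,n6}

Answer: ["n5", "n6"]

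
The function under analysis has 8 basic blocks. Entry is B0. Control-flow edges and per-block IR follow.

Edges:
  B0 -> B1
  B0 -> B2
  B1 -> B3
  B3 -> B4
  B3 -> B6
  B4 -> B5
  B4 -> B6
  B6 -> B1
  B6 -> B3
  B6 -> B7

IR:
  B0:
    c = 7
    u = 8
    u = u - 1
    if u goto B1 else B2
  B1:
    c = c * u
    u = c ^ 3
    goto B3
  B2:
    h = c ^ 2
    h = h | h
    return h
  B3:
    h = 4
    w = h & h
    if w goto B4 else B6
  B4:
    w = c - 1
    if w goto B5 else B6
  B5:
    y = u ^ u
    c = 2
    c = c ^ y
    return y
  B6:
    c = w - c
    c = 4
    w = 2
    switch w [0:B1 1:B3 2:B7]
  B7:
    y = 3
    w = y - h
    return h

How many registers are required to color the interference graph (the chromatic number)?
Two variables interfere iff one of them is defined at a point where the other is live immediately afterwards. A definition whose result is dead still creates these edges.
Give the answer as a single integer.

Answer: 4

Working:
Per-block:
  B0 def {c,u} use ∅
  B1 def {c,u} use {c,u}
  B2 def {h} use {c}
  B3 def {h,w} use ∅
  B4 def {w} use {c}
  B5 def {c,y} use {u}
  B6 def {c,w} use {c,w}
  B7 def {w,y} use {h}

Live sets:
  B0: in=∅ out={c,u}
  B1: in={c,u} out={c,u}
  B2: in={c} out=∅
  B3: in={c,u} out={c,h,u,w}
  B4: in={c,h,u} out={c,h,u,w}
  B5: in={u} out=∅
  B6: in={c,h,u,w} out={c,h,u}
  B7: in={h} out=∅

Interfere edges:
  c — {h,u,w,y}
  h — {c,u,w,y}
  u — {c,h,w}
  w — {c,h,u}
  y — {c,h}

Chromatic number:
  lower bound: {c,h,u,w} mutually conflict ⇒ χ ≥ 4
  assign c→r0 h→r1 u→r2 w→r3 y→r2 — no edge inside a register ⇒ χ ≤ 4
  χ = 4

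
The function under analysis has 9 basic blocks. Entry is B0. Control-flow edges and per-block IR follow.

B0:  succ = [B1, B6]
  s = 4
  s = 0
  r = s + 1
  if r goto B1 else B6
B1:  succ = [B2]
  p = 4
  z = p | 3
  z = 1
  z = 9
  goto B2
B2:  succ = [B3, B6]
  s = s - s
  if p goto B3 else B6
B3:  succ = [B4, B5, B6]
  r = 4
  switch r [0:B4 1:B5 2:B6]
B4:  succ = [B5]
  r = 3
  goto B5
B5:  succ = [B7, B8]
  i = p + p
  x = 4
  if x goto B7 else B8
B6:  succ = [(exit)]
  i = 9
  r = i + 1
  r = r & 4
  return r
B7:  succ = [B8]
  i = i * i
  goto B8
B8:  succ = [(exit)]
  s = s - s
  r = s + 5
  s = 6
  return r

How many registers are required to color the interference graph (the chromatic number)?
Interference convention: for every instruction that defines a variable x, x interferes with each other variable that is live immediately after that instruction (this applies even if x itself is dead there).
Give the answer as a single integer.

Per-block:
  B0: {r,s} / ∅
  B1: {p,z} / ∅
  B2: {s} / {p,s}
  B3: {r} / ∅
  B4: {r} / ∅
  B5: {i,x} / {p}
  B6: {i,r} / ∅
  B7: {i} / {i}
  B8: {r,s} / {s}

Liveness:
  B0 li=∅ lo={s}
  B1 li={s} lo={p,s}
  B2 li={p,s} lo={p,s}
  B3 li={p,s} lo={p,s}
  B4 li={p,s} lo={p,s}
  B5 li={p,s} lo={i,s}
  B6 li=∅ lo=∅
  B7 li={i,s} lo={s}
  B8 li={s} lo=∅

Conflict graph:
  i↔{s,x}
  p↔{r,s,z}
  r↔{p,s}
  s↔{i,p,r,x,z}
  x↔{i,s}
  z↔{p,s}

Registers:
  lower bound: {i,s,x} mutually conflict ⇒ χ ≥ 3
  3-colouring: c0={s}  c1={i,p}  c2={r,x,z}
  χ = 3

Answer: 3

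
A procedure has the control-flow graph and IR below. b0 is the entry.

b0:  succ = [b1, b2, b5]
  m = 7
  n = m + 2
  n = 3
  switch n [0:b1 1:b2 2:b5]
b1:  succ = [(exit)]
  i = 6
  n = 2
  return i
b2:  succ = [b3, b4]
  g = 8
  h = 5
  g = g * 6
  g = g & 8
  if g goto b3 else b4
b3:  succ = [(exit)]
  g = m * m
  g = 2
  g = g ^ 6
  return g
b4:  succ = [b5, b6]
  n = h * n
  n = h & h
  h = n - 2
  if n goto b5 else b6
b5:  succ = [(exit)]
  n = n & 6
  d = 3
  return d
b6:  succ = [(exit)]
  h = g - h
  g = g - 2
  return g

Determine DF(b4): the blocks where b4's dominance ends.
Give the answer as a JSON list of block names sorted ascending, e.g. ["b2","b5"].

idom tree: b1←b0 b2←b0 b3←b2 b4←b2 b5←b0 b6←b4
Dom at joins:
  b5: preds {b0,b4}: {b0} ∩ {b0,b2,b4} = {b0}; idom=b0

DF walk-up:
  join b5 pred b0: · stop@b0
  join b5 pred b4: b4→b2 stop@b0
  DF(b0)=∅
  DF(b1)=∅
  DF(b2)={b5}
  DF(b3)=∅
  DF(b4)={b5}
  DF(b5)=∅
  DF(b6)=∅

DF(b4) = ["b5"]

Answer: ["b5"]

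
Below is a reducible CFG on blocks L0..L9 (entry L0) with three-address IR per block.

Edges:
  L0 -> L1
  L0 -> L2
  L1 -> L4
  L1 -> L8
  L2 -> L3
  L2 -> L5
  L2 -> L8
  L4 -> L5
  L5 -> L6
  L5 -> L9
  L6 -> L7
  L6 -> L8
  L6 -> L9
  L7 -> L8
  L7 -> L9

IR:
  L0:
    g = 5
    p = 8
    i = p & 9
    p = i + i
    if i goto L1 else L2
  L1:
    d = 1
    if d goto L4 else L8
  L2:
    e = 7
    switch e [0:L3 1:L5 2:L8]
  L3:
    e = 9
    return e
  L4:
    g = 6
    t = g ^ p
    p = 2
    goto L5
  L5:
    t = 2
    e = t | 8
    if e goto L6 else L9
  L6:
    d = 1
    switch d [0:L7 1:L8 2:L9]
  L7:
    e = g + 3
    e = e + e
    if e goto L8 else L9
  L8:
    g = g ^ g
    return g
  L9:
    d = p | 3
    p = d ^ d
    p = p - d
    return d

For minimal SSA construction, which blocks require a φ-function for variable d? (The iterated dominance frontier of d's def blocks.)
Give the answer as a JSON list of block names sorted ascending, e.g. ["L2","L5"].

Answer: ["L5", "L8", "L9"]

Derivation:
idom tree: L1←L0 L2←L0 L3←L2 L4←L1 L5←L0 L6←L5 L7←L6 L8←L0 L9←L5
Join-block Dom:
  L5: preds {L2,L4}: {L0,L2} ∩ {L0,L1,L4} = {L0}; idom=L0
  L8: preds {L1,L2,L6,L7}: {L0,L1} ∩ {L0,L2} ∩ {L0,L5,L6} ∩ {L0,L5,L6,L7} = {L0}; idom=L0
  L9: preds {L5,L6,L7}: {L0,L5} ∩ {L0,L5,L6} ∩ {L0,L5,L6,L7} = {L0,L5}; idom=L5

Frontier:
  L5←L2: walk L2 to L0
  L5←L4: walk L4→L1 to L0
  L8←L1: walk L1 to L0
  L8←L2: walk L2 to L0
  L8←L6: walk L6→L5 to L0
  L8←L7: walk L7→L6→L5 to L0
  L9←L5: walk · to L5
  L9←L6: walk L6 to L5
  L9←L7: walk L7→L6 to L5
  L0: DF=∅
  L1: DF={L5,L8}
  L2: DF={L5,L8}
  L3: DF=∅
  L4: DF={L5}
  L5: DF={L8}
  L6: DF={L8,L9}
  L7: DF={L8,L9}
  L8: DF=∅
  L9: DF=∅

φ for d: defs {L1,L6,L9}
  DF⁺ = {L5,L8,L9}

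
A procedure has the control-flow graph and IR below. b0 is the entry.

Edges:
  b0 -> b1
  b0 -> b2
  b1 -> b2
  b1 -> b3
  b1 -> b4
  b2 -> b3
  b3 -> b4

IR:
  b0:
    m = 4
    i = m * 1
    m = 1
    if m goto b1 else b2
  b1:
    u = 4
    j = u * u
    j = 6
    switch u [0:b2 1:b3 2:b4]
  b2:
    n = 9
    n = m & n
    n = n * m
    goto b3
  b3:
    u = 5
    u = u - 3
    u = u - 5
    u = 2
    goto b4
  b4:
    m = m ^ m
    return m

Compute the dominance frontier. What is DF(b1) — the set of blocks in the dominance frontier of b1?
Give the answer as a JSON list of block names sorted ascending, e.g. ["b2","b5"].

Answer: ["b2", "b3", "b4"]

Derivation:
idom tree: b1←b0 b2←b0 b3←b0 b4←b0
Dom at joins:
  b2: preds {b0,b1}: {b0} ∩ {b0,b1} = {b0}; idom=b0
  b3: preds {b1,b2}: {b0,b1} ∩ {b0,b2} = {b0}; idom=b0
  b4: preds {b1,b3}: {b0,b1} ∩ {b0,b3} = {b0}; idom=b0

DF derivation:
  b2←b0: walk · to b0
  b2←b1: walk b1 to b0
  b3←b1: walk b1 to b0
  b3←b2: walk b2 to b0
  b4←b1: walk b1 to b0
  b4←b3: walk b3 to b0
  b0 → ∅
  b1 → {b2,b3,b4}
  b2 → {b3}
  b3 → {b4}
  b4 → ∅

DF(b1) = ["b2", "b3", "b4"]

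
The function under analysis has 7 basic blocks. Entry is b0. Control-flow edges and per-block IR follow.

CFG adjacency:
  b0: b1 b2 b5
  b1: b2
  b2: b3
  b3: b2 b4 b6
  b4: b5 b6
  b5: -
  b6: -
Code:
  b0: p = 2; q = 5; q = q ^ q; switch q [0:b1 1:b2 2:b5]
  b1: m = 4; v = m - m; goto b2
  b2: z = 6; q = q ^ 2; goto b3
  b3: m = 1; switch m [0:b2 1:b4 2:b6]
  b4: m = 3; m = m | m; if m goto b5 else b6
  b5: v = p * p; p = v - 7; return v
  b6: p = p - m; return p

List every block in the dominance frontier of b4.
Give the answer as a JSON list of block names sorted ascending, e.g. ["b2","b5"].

idom tree: b1←b0 b2←b0 b3←b2 b4←b3 b5←b0 b6←b3
Dom at joins:
  b2: preds {b0,b1,b3}: {b0} ∩ {b0,b1} ∩ {b0,b2,b3} = {b0}; idom=b0
  b5: preds {b0,b4}: {b0} ∩ {b0,b2,b3,b4} = {b0}; idom=b0
  b6: preds {b3,b4}: {b0,b2,b3} ∩ {b0,b2,b3,b4} = {b0,b2,b3}; idom=b3

DF derivation:
  b2←b0: walk · to b0
  b2←b1: walk b1 to b0
  b2←b3: walk b3→b2 to b0
  b5←b0: walk · to b0
  b5←b4: walk b4→b3→b2 to b0
  b6←b3: walk · to b3
  b6←b4: walk b4 to b3
  DF(b0)=∅
  DF(b1)={b2}
  DF(b2)={b2,b5}
  DF(b3)={b2,b5}
  DF(b4)={b5,b6}
  DF(b5)=∅
  DF(b6)=∅

DF(b4) = ["b5", "b6"]

Answer: ["b5", "b6"]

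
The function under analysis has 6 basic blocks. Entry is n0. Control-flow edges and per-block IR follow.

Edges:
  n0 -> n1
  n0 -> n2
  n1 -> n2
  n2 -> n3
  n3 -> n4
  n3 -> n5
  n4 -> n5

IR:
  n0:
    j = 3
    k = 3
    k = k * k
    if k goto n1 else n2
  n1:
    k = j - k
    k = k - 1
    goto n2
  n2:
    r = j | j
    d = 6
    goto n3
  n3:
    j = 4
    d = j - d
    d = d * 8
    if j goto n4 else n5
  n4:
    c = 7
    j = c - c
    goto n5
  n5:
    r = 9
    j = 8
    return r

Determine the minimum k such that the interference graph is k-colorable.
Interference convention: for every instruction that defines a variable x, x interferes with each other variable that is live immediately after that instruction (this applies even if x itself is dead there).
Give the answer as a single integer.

Block summaries:
  n0: def={j,k} ue=∅
  n1: def={k} ue={j,k}
  n2: def={d,r} ue={j}
  n3: def={d,j} ue={d}
  n4: def={c,j} ue=∅
  n5: def={j,r} ue=∅

Backward fixpoint:
  n0 li=∅ lo={j,k}
  n1 li={j,k} lo={j}
  n2 li={j} lo={d}
  n3 li={d} lo=∅
  n4 li=∅ lo=∅
  n5 li=∅ lo=∅

Interference:
  c — ∅
  d — {j}
  j — {d,k,r}
  k — {j}
  r — {j}

Chromatic number:
  clique {d,j} ⇒ need ≥ 2
  2-colouring: c0={c,j}  c1={d,k,r}
  χ = 2

Answer: 2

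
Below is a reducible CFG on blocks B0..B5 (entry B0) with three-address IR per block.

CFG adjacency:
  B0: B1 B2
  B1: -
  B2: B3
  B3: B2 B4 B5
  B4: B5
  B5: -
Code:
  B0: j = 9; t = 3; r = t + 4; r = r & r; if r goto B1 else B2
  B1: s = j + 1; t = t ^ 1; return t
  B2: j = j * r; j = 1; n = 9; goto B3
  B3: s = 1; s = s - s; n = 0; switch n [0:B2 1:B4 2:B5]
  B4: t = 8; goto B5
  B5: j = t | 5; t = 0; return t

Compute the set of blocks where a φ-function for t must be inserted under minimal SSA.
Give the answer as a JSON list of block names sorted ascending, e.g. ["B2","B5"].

Answer: ["B5"]

Derivation:
idom tree: B1←B0 B2←B0 B3←B2 B4←B3 B5←B3
Dom∩ at merges:
  B2: preds {B0,B3}: {B0} ∩ {B0,B2,B3} = {B0}; idom=B0
  B5: preds {B3,B4}: {B0,B2,B3} ∩ {B0,B2,B3,B4} = {B0,B2,B3}; idom=B3

DF derivation:
  join B2 pred B0: · stop@B0
  join B2 pred B3: B3→B2 stop@B0
  join B5 pred B3: · stop@B3
  join B5 pred B4: B4 stop@B3
  B0 → ∅
  B1 → ∅
  B2 → {B2}
  B3 → {B2}
  B4 → {B5}
  B5 → ∅

φ for t: defs {B0,B1,B4,B5}
  DF⁺ = {B5}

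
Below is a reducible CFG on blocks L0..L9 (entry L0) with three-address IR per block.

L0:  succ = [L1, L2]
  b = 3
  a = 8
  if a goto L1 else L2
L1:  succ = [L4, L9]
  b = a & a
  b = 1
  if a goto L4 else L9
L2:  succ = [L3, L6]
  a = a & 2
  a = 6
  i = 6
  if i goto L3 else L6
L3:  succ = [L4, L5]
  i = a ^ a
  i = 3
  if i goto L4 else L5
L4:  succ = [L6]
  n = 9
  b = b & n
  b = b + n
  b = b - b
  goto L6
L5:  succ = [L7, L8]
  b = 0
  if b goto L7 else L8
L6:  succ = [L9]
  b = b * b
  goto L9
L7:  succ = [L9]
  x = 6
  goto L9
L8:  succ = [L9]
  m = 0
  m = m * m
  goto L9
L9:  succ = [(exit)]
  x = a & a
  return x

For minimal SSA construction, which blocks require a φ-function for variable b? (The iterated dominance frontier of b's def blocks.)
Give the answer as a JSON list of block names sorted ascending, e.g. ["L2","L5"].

idom tree: L1←L0 L2←L0 L3←L2 L4←L0 L5←L3 L6←L0 L7←L5 L8←L5 L9←L0
Dom at joins:
  L4: preds {L1,L3}: {L0,L1} ∩ {L0,L2,L3} = {L0}; idom=L0
  L6: preds {L2,L4}: {L0,L2} ∩ {L0,L4} = {L0}; idom=L0
  L9: preds {L1,L6,L7,L8}: {L0,L1} ∩ {L0,L6} ∩ {L0,L2,L3,L5,L7} ∩ {L0,L2,L3,L5,L8} = {L0}; idom=L0

DF walk-up:
  join L4 pred L1: L1 stop@L0
  join L4 pred L3: L3→L2 stop@L0
  join L6 pred L2: L2 stop@L0
  join L6 pred L4: L4 stop@L0
  join L9 pred L1: L1 stop@L0
  join L9 pred L6: L6 stop@L0
  join L9 pred L7: L7→L5→L3→L2 stop@L0
  join L9 pred L8: L8→L5→L3→L2 stop@L0
  L0: DF=∅
  L1: DF={L4,L9}
  L2: DF={L4,L6,L9}
  L3: DF={L4,L9}
  L4: DF={L6}
  L5: DF={L9}
  L6: DF={L9}
  L7: DF={L9}
  L8: DF={L9}
  L9: DF=∅

φ for b: defs {L0,L1,L4,L5,L6}
  DF⁺ = {L4,L6,L9}

Answer: ["L4", "L6", "L9"]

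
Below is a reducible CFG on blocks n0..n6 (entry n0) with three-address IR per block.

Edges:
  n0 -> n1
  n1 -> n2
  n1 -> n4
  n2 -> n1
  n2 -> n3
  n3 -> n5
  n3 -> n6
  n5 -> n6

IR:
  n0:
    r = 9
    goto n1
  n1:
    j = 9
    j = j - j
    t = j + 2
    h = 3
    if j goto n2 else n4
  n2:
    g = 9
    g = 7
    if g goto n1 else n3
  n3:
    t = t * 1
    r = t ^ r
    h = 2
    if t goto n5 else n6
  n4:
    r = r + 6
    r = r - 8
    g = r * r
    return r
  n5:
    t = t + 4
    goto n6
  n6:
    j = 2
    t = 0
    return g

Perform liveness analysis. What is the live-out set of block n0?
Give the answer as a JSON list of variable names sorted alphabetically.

Answer: ["r"]

Working:
Per-block:
  n0 def {r} use ∅
  n1 def {h,j,t} use ∅
  n2 def {g} use ∅
  n3 def {h,r,t} use {r,t}
  n4 def {g,r} use {r}
  n5 def {t} use {t}
  n6 def {j,t} use {g}

Backward fixpoint:
  n0 li=∅ lo={r}
  n1 li={r} lo={r,t}
  n2 li={r,t} lo={g,r,t}
  n3 li={g,r,t} lo={g,t}
  n4 li={r} lo=∅
  n5 li={g,t} lo={g}
  n6 li={g} lo=∅

live-out(n0) = ["r"]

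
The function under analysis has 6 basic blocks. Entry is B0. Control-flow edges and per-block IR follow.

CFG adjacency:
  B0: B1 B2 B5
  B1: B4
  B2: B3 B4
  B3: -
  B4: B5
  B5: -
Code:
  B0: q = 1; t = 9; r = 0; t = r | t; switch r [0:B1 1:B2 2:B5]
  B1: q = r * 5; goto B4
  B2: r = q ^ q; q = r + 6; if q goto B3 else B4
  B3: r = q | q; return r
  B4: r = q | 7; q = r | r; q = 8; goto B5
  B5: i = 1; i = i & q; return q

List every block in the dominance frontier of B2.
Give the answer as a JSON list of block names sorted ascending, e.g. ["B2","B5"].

idom tree: B1←B0 B2←B0 B3←B2 B4←B0 B5←B0
Dom at joins:
  B4: preds {B1,B2}: {B0,B1} ∩ {B0,B2} = {B0}; idom=B0
  B5: preds {B0,B4}: {B0} ∩ {B0,B4} = {B0}; idom=B0

DF derivation:
  join B4 pred B1: B1 stop@B0
  join B4 pred B2: B2 stop@B0
  join B5 pred B0: · stop@B0
  join B5 pred B4: B4 stop@B0
  B0 → ∅
  B1 → {B4}
  B2 → {B4}
  B3 → ∅
  B4 → {B5}
  B5 → ∅

DF(B2) = ["B4"]

Answer: ["B4"]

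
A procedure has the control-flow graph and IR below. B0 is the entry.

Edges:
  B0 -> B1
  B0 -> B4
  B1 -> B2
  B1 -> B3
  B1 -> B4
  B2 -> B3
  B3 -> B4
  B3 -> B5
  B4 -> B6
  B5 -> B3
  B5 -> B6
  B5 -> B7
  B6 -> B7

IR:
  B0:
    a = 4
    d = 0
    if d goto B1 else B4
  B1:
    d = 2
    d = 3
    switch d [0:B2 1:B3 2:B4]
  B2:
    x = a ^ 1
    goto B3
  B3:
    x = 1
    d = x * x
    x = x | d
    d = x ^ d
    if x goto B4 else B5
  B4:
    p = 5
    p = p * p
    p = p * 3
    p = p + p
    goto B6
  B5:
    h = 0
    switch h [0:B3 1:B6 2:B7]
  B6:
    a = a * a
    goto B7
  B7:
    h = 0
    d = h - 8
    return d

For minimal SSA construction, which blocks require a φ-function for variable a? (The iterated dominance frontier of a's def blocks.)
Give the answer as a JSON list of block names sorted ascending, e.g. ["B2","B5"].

Answer: ["B7"]

Analysis:
idom tree: B1←B0 B2←B1 B3←B1 B4←B0 B5←B3 B6←B0 B7←B0
Dom∩ at merges:
  B3: preds {B1,B2,B5}: {B0,B1} ∩ {B0,B1,B2} ∩ {B0,B1,B3,B5} = {B0,B1}; idom=B1
  B4: preds {B0,B1,B3}: {B0} ∩ {B0,B1} ∩ {B0,B1,B3} = {B0}; idom=B0
  B6: preds {B4,B5}: {B0,B4} ∩ {B0,B1,B3,B5} = {B0}; idom=B0
  B7: preds {B5,B6}: {B0,B1,B3,B5} ∩ {B0,B6} = {B0}; idom=B0

DF walk-up:
  join B3 pred B1: · stop@B1
  join B3 pred B2: B2 stop@B1
  join B3 pred B5: B5→B3 stop@B1
  join B4 pred B0: · stop@B0
  join B4 pred B1: B1 stop@B0
  join B4 pred B3: B3→B1 stop@B0
  join B6 pred B4: B4 stop@B0
  join B6 pred B5: B5→B3→B1 stop@B0
  join B7 pred B5: B5→B3→B1 stop@B0
  join B7 pred B6: B6 stop@B0
  B0: DF=∅
  B1: DF={B4,B6,B7}
  B2: DF={B3}
  B3: DF={B3,B4,B6,B7}
  B4: DF={B6}
  B5: DF={B3,B6,B7}
  B6: DF={B7}
  B7: DF=∅

φ for a: defs {B0,B6}
  DF⁺ = {B7}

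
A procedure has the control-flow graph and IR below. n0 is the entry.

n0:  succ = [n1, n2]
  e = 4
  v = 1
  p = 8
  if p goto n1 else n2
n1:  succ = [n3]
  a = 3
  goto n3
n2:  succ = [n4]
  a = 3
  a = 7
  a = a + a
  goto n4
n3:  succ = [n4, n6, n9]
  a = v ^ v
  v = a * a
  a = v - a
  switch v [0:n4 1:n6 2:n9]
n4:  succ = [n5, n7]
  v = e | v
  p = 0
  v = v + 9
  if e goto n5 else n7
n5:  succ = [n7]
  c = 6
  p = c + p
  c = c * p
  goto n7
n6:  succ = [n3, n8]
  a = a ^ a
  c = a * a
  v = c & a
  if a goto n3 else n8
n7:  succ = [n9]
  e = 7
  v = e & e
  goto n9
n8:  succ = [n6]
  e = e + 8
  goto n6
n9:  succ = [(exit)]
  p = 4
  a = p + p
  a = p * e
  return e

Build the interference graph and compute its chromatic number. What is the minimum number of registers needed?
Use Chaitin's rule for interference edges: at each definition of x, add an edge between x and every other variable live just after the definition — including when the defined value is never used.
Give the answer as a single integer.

Block summaries:
  n0 def {e,p,v} use ∅
  n1 def {a} use ∅
  n2 def {a} use ∅
  n3 def {a,v} use {v}
  n4 def {p,v} use {e,v}
  n5 def {c,p} use {p}
  n6 def {a,c,v} use {a}
  n7 def {e,v} use ∅
  n8 def {e} use {e}
  n9 def {a,p} use {e}

Live sets:
  n0 li=∅ lo={e,v}
  n1 li={e,v} lo={e,v}
  n2 li={e,v} lo={e,v}
  n3 li={e,v} lo={a,e,v}
  n4 li={e,v} lo={p}
  n5 li={p} lo=∅
  n6 li={a,e} lo={a,e,v}
  n7 li=∅ lo={e}
  n8 li={a,e} lo={a,e}
  n9 li={e} lo=∅

Conflict graph:
  a — {c,e,p,v}
  c — {a,e,p}
  e — {a,c,p,v}
  p — {a,c,e,v}
  v — {a,e,p}

Registers:
  clique {a,c,e,p} ⇒ need ≥ 4
  4-colouring: c0={a}  c1={e}  c2={p}  c3={c,v}
  χ = 4

Answer: 4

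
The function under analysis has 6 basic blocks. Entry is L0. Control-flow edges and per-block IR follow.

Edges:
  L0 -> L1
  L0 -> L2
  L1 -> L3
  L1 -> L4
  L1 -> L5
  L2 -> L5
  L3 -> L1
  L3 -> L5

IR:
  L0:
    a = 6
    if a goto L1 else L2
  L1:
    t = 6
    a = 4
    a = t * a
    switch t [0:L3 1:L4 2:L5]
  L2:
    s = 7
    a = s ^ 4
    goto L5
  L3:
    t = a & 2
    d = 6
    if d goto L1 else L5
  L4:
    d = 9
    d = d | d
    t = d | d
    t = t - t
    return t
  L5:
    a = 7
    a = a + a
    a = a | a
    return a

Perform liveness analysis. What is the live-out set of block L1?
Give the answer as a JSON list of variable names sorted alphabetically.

def/use:
  L0: {a} / ∅
  L1: {a,t} / ∅
  L2: {a,s} / ∅
  L3: {d,t} / {a}
  L4: {d,t} / ∅
  L5: {a} / ∅

Backward fixpoint:
  L0 li=∅ lo=∅
  L1 li=∅ lo={a}
  L2 li=∅ lo=∅
  L3 li={a} lo=∅
  L4 li=∅ lo=∅
  L5 li=∅ lo=∅

live-out(L1) = ["a"]

Answer: ["a"]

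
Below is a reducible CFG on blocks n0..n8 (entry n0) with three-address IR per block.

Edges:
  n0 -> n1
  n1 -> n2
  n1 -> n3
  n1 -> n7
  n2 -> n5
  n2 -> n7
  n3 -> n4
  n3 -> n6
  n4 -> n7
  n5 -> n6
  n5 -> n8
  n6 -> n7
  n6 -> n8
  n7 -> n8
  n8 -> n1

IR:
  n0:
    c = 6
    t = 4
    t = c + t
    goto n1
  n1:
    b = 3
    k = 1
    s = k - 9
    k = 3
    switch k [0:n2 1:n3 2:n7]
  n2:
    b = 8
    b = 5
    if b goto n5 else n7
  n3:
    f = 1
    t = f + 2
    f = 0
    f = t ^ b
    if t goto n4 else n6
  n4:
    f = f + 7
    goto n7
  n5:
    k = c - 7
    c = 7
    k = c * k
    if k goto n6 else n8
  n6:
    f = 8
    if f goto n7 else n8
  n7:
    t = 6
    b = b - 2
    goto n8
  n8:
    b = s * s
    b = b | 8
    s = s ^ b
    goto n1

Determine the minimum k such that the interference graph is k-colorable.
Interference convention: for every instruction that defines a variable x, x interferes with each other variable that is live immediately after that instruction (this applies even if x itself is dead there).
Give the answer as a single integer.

Block summaries:
  n0: {c,t} / ∅
  n1: {b,k,s} / ∅
  n2: {b} / ∅
  n3: {f,t} / {b}
  n4: {f} / {f}
  n5: {c,k} / {c}
  n6: {f} / ∅
  n7: {b,t} / {b}
  n8: {b,s} / {s}

Live sets:
  n0 li=∅ lo={c}
  n1 li={c} lo={b,c,s}
  n2 li={c,s} lo={b,c,s}
  n3 li={b,c,s} lo={b,c,f,s}
  n4 li={b,c,f,s} lo={b,c,s}
  n5 li={b,c,s} lo={b,c,s}
  n6 li={b,c,s} lo={b,c,s}
  n7 li={b,c,s} lo={c,s}
  n8 li={c,s} lo={c}

Interfere edges:
  b — {c,f,k,s,t}
  c — {b,f,k,s,t}
  f — {b,c,s,t}
  k — {b,c,s}
  s — {b,c,f,k,t}
  t — {b,c,f,s}

Colouring:
  {b,c,f,s,t} pairwise interfere (5-clique) ⇒ χ ≥ 5
  assign b→c0 c→c1 f→c3 k→c3 s→c2 t→c4 — no edge inside a register ⇒ χ ≤ 5
  χ = 5

Answer: 5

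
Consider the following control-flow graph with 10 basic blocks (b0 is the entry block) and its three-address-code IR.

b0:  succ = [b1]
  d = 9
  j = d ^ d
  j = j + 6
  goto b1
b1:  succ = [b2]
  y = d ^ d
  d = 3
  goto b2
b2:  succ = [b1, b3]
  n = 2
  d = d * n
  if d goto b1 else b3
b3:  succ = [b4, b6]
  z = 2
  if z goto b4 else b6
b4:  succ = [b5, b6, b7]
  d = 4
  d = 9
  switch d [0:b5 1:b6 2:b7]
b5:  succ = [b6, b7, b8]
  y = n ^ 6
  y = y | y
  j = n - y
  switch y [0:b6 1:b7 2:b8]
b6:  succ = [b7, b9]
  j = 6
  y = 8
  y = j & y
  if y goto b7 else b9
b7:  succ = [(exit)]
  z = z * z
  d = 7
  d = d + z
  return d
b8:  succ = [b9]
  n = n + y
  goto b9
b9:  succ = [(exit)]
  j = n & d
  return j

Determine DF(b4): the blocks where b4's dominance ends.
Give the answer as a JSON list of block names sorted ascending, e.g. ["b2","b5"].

Answer: ["b6", "b7", "b9"]

Working:
idom tree: b1←b0 b2←b1 b3←b2 b4←b3 b5←b4 b6←b3 b7←b3 b8←b5 b9←b3
Dom at joins:
  b1: preds {b0,b2}: {b0} ∩ {b0,b1,b2} = {b0}; idom=b0
  b6: preds {b3,b4,b5}: {b0,b1,b2,b3} ∩ {b0,b1,b2,b3,b4} ∩ {b0,b1,b2,b3,b4,b5} = {b0,b1,b2,b3}; idom=b3
  b7: preds {b4,b5,b6}: {b0,b1,b2,b3,b4} ∩ {b0,b1,b2,b3,b4,b5} ∩ {b0,b1,b2,b3,b6} = {b0,b1,b2,b3}; idom=b3
  b9: preds {b6,b8}: {b0,b1,b2,b3,b6} ∩ {b0,b1,b2,b3,b4,b5,b8} = {b0,b1,b2,b3}; idom=b3

Frontier:
  b1←b0: walk · to b0
  b1←b2: walk b2→b1 to b0
  b6←b3: walk · to b3
  b6←b4: walk b4 to b3
  b6←b5: walk b5→b4 to b3
  b7←b4: walk b4 to b3
  b7←b5: walk b5→b4 to b3
  b7←b6: walk b6 to b3
  b9←b6: walk b6 to b3
  b9←b8: walk b8→b5→b4 to b3
  b0 → ∅
  b1 → {b1}
  b2 → {b1}
  b3 → ∅
  b4 → {b6,b7,b9}
  b5 → {b6,b7,b9}
  b6 → {b7,b9}
  b7 → ∅
  b8 → {b9}
  b9 → ∅

DF(b4) = ["b6", "b7", "b9"]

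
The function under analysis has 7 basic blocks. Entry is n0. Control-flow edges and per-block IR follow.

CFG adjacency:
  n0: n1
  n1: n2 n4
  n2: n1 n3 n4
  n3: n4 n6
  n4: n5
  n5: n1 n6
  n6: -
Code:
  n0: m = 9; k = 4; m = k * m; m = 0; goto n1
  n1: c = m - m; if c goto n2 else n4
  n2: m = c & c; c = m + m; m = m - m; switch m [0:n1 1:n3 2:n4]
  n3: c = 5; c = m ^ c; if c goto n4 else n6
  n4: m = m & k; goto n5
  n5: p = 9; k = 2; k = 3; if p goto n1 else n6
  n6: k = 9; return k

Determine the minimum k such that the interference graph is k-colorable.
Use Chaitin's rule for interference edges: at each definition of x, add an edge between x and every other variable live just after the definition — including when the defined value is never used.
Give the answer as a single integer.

def/use:
  n0 def {k,m} use ∅
  n1 def {c} use {m}
  n2 def {c,m} use {c}
  n3 def {c} use {m}
  n4 def {m} use {k,m}
  n5 def {k,p} use ∅
  n6 def {k} use ∅

Live sets:
  live n0: ∅→{k,m}
  live n1: {k,m}→{c,k,m}
  live n2: {c,k}→{k,m}
  live n3: {k,m}→{k,m}
  live n4: {k,m}→{m}
  live n5: {m}→{k,m}
  live n6: ∅→∅

Interfere edges:
  c — {k,m}
  k — {c,m,p}
  m — {c,k,p}
  p — {k,m}

Colouring:
  {c,k,m} pairwise interfere (3-clique) ⇒ χ ≥ 3
  assign c→c2 k→c0 m→c1 p→c2 — no edge inside a register ⇒ χ ≤ 3
  χ = 3

Answer: 3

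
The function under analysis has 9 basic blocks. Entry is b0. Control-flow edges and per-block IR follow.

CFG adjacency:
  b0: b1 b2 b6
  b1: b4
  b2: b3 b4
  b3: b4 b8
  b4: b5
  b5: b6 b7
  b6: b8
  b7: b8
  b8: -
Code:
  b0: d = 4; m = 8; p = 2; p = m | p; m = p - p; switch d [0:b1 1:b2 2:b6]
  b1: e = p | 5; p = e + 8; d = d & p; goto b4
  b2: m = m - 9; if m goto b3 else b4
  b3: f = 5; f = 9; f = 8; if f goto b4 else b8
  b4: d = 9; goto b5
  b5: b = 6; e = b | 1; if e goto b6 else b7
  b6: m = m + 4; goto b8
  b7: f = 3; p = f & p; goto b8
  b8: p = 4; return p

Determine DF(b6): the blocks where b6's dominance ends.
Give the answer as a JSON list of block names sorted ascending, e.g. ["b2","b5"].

idom tree: b1←b0 b2←b0 b3←b2 b4←b0 b5←b4 b6←b0 b7←b5 b8←b0
Dom at joins:
  b4: preds {b1,b2,b3}: {b0,b1} ∩ {b0,b2} ∩ {b0,b2,b3} = {b0}; idom=b0
  b6: preds {b0,b5}: {b0} ∩ {b0,b4,b5} = {b0}; idom=b0
  b8: preds {b3,b6,b7}: {b0,b2,b3} ∩ {b0,b6} ∩ {b0,b4,b5,b7} = {b0}; idom=b0

DF walk-up:
  join b4 pred b1: b1 stop@b0
  join b4 pred b2: b2 stop@b0
  join b4 pred b3: b3→b2 stop@b0
  join b6 pred b0: · stop@b0
  join b6 pred b5: b5→b4 stop@b0
  join b8 pred b3: b3→b2 stop@b0
  join b8 pred b6: b6 stop@b0
  join b8 pred b7: b7→b5→b4 stop@b0
  DF(b0)=∅
  DF(b1)={b4}
  DF(b2)={b4,b8}
  DF(b3)={b4,b8}
  DF(b4)={b6,b8}
  DF(b5)={b6,b8}
  DF(b6)={b8}
  DF(b7)={b8}
  DF(b8)=∅

DF(b6) = ["b8"]

Answer: ["b8"]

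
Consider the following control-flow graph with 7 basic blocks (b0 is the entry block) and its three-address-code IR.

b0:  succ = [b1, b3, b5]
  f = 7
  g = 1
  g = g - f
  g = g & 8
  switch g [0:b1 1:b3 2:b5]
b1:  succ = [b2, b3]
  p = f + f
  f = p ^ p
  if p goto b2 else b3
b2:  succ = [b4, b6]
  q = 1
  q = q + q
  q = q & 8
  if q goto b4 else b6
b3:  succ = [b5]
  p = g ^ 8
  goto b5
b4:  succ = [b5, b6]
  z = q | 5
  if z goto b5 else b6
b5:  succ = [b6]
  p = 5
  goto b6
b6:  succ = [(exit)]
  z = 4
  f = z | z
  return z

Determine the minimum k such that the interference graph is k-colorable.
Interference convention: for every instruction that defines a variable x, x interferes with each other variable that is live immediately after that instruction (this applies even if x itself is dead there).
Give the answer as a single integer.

Answer: 3

Working:
def/use:
  b0: def={f,g} ue=∅
  b1: def={f,p} ue={f}
  b2: def={q} ue=∅
  b3: def={p} ue={g}
  b4: def={z} ue={q}
  b5: def={p} ue=∅
  b6: def={f,z} ue=∅

Liveness:
  live b0: ∅→{f,g}
  live b1: {f,g}→{g}
  live b2: ∅→{q}
  live b3: {g}→∅
  live b4: {q}→∅
  live b5: ∅→∅
  live b6: ∅→∅

Interfere edges:
  f: {g,p,z}
  g: {f,p}
  p: {f,g}
  q: ∅
  z: {f}

Chromatic number:
  clique {f,g,p} ⇒ need ≥ 3
  assign f→c0 g→c1 p→c2 q→c0 z→c1 — no edge inside a register ⇒ χ ≤ 3
  χ = 3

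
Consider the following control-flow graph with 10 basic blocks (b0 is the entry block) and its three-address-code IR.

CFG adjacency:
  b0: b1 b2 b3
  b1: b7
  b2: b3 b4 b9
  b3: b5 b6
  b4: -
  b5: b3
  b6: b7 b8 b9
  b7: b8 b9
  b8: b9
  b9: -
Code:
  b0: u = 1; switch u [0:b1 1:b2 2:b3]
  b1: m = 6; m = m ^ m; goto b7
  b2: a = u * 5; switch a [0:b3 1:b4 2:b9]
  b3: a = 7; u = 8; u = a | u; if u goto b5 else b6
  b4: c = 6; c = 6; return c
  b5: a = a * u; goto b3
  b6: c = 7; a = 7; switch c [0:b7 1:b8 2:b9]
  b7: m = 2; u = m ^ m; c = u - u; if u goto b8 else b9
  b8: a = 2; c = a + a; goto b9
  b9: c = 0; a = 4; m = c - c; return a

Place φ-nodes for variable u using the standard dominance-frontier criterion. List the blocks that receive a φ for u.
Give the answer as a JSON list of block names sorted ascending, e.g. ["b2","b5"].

Answer: ["b3", "b7", "b8", "b9"]

Derivation:
idom tree: b1←b0 b2←b0 b3←b0 b4←b2 b5←b3 b6←b3 b7←b0 b8←b0 b9←b0
Dom∩ at merges:
  b3: preds {b0,b2,b5}: {b0} ∩ {b0,b2} ∩ {b0,b3,b5} = {b0}; idom=b0
  b7: preds {b1,b6}: {b0,b1} ∩ {b0,b3,b6} = {b0}; idom=b0
  b8: preds {b6,b7}: {b0,b3,b6} ∩ {b0,b7} = {b0}; idom=b0
  b9: preds {b2,b6,b7,b8}: {b0,b2} ∩ {b0,b3,b6} ∩ {b0,b7} ∩ {b0,b8} = {b0}; idom=b0

Frontier:
  join b3 pred b0: · stop@b0
  join b3 pred b2: b2 stop@b0
  join b3 pred b5: b5→b3 stop@b0
  join b7 pred b1: b1 stop@b0
  join b7 pred b6: b6→b3 stop@b0
  join b8 pred b6: b6→b3 stop@b0
  join b8 pred b7: b7 stop@b0
  join b9 pred b2: b2 stop@b0
  join b9 pred b6: b6→b3 stop@b0
  join b9 pred b7: b7 stop@b0
  join b9 pred b8: b8 stop@b0
  DF(b0)=∅
  DF(b1)={b7}
  DF(b2)={b3,b9}
  DF(b3)={b3,b7,b8,b9}
  DF(b4)=∅
  DF(b5)={b3}
  DF(b6)={b7,b8,b9}
  DF(b7)={b8,b9}
  DF(b8)={b9}
  DF(b9)=∅

φ for u: defs {b0,b3,b7}
  DF⁺ = {b3,b7,b8,b9}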